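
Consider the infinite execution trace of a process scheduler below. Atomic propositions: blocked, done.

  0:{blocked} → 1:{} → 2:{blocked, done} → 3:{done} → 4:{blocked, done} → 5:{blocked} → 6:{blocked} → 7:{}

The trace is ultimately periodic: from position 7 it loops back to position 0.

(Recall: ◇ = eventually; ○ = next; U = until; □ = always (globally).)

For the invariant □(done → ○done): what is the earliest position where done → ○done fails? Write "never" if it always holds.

4

Check done → ○done at each position in order: 0 ✓, 1 ✓, 2 ✓, 3 ✓.
At position 4 the labels are {blocked, done} and the next position 5 has {blocked}, so done → ○done is false there. This is the first violation.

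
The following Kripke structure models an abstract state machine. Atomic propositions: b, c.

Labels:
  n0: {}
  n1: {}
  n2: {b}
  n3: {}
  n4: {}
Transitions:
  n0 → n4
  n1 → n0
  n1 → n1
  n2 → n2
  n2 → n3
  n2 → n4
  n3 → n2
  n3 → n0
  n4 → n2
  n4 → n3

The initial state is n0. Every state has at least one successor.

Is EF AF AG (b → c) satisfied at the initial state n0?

No

States satisfying AF AG (b → c): ∅.
States satisfying EF AF AG (b → c): ∅.
No suitable path/successor from n0 witnesses the formula.
n0 ∉ Sat(EF AF AG (b → c)).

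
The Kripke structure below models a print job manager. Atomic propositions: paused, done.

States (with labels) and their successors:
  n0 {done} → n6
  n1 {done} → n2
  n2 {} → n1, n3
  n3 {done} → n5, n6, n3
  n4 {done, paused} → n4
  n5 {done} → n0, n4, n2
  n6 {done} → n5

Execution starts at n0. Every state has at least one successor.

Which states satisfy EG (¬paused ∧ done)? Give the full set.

States satisfying ¬paused ∧ done: {n0, n1, n3, n5, n6}.
States satisfying EG (¬paused ∧ done): {n0, n3, n5, n6}.

{n0, n3, n5, n6}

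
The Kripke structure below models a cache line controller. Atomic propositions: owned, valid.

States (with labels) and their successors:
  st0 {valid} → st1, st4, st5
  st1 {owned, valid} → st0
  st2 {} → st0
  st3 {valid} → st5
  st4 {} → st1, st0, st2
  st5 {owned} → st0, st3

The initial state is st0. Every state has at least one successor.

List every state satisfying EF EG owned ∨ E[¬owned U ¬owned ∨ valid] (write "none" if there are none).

States satisfying EG owned: ∅.
States satisfying EF EG owned: ∅.
States satisfying ¬owned: {st0, st2, st3, st4}.
States satisfying ¬owned ∨ valid: {st0, st1, st2, st3, st4}.
States satisfying E[¬owned U ¬owned ∨ valid]: {st0, st1, st2, st3, st4}.
States satisfying EF EG owned ∨ E[¬owned U ¬owned ∨ valid]: {st0, st1, st2, st3, st4}.

{st0, st1, st2, st3, st4}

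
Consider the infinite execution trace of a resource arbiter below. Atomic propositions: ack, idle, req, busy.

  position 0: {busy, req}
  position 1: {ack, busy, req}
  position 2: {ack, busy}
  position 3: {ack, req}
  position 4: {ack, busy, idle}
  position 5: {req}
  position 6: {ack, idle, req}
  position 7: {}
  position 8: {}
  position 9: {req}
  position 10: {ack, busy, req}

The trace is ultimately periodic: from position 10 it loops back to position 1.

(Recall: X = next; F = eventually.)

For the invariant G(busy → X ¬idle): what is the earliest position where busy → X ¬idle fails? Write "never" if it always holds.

never

busy → X ¬idle holds at every position 0..10, and those are all the positions the trace ever visits, so the invariant G(busy → X ¬idle) is never violated.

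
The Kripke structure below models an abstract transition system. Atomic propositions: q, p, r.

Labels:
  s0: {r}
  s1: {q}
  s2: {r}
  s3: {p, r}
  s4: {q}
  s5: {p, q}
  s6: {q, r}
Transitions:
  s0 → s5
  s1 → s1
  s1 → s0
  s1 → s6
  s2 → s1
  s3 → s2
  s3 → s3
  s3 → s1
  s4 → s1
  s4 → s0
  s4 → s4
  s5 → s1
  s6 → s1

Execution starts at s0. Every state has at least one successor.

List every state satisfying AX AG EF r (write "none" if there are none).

{s0, s1, s2, s3, s4, s5, s6}

States satisfying AG EF r: {s0, s1, s2, s3, s4, s5, s6}.
States satisfying AX AG EF r: {s0, s1, s2, s3, s4, s5, s6}.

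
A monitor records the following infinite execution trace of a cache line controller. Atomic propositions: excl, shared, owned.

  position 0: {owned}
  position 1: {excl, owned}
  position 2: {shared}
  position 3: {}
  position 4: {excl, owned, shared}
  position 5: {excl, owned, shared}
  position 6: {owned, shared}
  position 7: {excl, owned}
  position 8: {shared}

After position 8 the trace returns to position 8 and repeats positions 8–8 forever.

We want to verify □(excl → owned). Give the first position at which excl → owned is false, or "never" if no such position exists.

never

excl → owned holds at every position 0..8, and those are all the positions the trace ever visits, so the invariant □(excl → owned) is never violated.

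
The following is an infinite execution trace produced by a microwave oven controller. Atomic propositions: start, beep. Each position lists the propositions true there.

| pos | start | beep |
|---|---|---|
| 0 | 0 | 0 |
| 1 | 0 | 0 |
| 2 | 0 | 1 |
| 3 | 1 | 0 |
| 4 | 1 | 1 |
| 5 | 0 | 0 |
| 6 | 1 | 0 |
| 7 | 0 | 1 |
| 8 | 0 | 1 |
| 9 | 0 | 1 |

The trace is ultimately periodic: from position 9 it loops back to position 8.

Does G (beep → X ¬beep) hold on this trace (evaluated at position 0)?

No

beep → X ¬beep must hold at every position from 0 onward. It fails at position 7, so G (beep → X ¬beep) is false.
Positions where beep holds: 2, 4, 7, 8, 9.
Check X ¬beep at each: 2→ok, 4→ok, 7→fails, 8→fails, 9→fails.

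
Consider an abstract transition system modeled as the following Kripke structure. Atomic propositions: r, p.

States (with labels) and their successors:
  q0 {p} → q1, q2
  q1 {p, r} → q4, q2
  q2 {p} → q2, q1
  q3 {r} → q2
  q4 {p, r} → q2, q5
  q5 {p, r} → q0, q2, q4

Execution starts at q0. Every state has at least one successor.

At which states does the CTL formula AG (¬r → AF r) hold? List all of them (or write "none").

none

States satisfying ¬r → AF r: {q1, q3, q4, q5}.
States satisfying AG (¬r → AF r): ∅.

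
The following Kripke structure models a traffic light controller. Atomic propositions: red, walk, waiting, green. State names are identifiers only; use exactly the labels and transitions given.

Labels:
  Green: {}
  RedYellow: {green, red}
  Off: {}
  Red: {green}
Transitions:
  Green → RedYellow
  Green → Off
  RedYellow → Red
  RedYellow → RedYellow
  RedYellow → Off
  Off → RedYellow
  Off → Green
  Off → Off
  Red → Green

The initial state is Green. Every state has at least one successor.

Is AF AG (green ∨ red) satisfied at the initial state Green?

States satisfying AG (green ∨ red): ∅.
States satisfying AF AG (green ∨ red): ∅.
There is a path from Green along which AG (green ∨ red) never holds.
Green ∉ Sat(AF AG (green ∨ red)).

No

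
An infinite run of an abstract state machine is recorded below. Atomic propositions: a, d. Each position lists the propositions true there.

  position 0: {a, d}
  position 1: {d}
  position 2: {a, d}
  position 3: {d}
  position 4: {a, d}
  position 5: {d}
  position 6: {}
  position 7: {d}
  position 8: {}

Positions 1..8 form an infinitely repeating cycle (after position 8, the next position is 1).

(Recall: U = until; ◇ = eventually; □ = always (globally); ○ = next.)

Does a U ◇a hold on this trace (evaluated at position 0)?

Satisfied

Walking from position 0: ◇a first holds at position 0, and a holds at every earlier position along the way, so a U ◇a holds.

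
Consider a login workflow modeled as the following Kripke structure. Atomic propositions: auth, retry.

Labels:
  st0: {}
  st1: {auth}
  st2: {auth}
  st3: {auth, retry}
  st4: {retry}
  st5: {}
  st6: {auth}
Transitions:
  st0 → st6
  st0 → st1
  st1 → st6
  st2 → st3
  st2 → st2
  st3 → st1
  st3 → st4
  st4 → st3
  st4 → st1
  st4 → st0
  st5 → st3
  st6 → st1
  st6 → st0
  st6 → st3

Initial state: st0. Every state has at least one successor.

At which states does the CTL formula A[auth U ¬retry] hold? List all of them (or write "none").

{st0, st1, st2, st5, st6}

States satisfying auth: {st1, st2, st3, st6}.
States satisfying ¬retry: {st0, st1, st2, st5, st6}.
States satisfying A[auth U ¬retry]: {st0, st1, st2, st5, st6}.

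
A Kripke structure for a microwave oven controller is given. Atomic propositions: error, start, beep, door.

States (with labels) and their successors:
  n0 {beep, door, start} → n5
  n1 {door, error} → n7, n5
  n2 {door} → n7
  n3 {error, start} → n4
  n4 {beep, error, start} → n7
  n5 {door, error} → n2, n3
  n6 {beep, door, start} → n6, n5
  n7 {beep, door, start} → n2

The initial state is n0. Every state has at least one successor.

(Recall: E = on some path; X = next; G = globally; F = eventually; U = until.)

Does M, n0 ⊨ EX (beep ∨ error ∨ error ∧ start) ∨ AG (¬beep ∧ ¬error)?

States satisfying beep ∨ error ∨ error ∧ start: {n0, n1, n3, n4, n5, n6, n7}.
States satisfying EX (beep ∨ error ∨ error ∧ start): {n0, n1, n2, n3, n4, n5, n6}.
States satisfying ¬beep ∧ ¬error: {n2}.
States satisfying AG (¬beep ∧ ¬error): ∅.
States satisfying EX (beep ∨ error ∨ error ∧ start) ∨ AG (¬beep ∧ ¬error): {n0, n1, n2, n3, n4, n5, n6}.
n0 ∈ Sat(EX (beep ∨ error ∨ error ∧ start) ∨ AG (¬beep ∧ ¬error)).

Holds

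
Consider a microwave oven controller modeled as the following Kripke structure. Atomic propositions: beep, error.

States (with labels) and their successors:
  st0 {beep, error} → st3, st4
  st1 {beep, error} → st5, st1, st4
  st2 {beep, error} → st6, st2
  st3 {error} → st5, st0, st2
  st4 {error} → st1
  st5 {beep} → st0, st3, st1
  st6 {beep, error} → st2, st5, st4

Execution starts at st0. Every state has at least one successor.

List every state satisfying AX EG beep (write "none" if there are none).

{st2, st4}

States satisfying EG beep: {st1, st2, st5, st6}.
States satisfying AX EG beep: {st2, st4}.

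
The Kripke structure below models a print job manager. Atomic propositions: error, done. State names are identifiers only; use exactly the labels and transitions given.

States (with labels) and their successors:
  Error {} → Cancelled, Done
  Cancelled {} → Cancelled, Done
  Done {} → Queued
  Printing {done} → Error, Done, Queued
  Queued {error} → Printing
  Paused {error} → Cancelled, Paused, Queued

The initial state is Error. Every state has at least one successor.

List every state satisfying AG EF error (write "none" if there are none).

States satisfying EF error: {Error, Cancelled, Done, Printing, Queued, Paused}.
States satisfying AG EF error: {Error, Cancelled, Done, Printing, Queued, Paused}.

{Error, Cancelled, Done, Printing, Queued, Paused}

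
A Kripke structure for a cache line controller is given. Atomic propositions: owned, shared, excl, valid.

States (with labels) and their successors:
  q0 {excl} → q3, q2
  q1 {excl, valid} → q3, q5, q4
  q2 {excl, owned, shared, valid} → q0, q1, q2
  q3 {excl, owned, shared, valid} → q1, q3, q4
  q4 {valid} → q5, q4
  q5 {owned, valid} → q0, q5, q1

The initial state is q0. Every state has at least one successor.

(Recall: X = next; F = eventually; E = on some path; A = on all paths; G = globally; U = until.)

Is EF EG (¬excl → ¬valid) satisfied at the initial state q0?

Holds

States satisfying EG (¬excl → ¬valid): {q0, q1, q2, q3}.
States satisfying EF EG (¬excl → ¬valid): {q0, q1, q2, q3, q4, q5}.
Some path from q0 reaches a state where EG (¬excl → ¬valid) holds.
q0 ∈ Sat(EF EG (¬excl → ¬valid)).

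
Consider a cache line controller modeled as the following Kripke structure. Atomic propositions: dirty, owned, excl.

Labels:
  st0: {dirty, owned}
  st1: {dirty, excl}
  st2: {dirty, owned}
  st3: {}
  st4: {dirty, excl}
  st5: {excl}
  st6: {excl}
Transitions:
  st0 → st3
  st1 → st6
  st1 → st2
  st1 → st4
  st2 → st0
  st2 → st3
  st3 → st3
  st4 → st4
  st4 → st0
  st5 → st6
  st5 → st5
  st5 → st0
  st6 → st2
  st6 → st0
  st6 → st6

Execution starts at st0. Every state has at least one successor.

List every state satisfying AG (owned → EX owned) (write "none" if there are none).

States satisfying owned → EX owned: {st1, st2, st3, st4, st5, st6}.
States satisfying AG (owned → EX owned): {st3}.

{st3}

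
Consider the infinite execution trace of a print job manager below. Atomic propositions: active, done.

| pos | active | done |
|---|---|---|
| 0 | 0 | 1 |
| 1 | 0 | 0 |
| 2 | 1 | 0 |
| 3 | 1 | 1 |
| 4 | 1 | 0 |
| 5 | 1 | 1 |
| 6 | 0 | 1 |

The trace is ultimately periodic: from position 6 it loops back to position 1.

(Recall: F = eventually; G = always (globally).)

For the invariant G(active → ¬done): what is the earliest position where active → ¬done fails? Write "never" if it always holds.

Check active → ¬done at each position in order: 0 ✓, 1 ✓, 2 ✓.
At position 3 the labels are {active, done}, so active → ¬done is false there. This is the first violation.

3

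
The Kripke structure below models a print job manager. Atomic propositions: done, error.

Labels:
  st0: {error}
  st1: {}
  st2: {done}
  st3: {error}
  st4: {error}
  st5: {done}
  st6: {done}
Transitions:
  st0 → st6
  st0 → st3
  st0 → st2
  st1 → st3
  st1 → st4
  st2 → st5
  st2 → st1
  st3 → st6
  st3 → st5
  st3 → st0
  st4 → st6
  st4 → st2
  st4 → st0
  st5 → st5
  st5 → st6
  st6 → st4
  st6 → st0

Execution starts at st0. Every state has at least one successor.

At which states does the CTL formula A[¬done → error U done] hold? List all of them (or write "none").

{st2, st5, st6}

States satisfying ¬done → error: {st0, st2, st3, st4, st5, st6}.
States satisfying done: {st2, st5, st6}.
States satisfying A[¬done → error U done]: {st2, st5, st6}.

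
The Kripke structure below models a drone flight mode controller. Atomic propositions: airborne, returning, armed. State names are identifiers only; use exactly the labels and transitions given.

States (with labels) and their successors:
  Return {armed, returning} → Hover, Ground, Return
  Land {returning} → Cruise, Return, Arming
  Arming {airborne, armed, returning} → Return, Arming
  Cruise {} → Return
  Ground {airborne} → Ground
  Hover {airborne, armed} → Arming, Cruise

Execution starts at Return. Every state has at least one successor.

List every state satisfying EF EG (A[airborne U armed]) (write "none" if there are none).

States satisfying EG (A[airborne U armed]): {Return, Arming, Hover}.
States satisfying EF EG (A[airborne U armed]): {Return, Land, Arming, Cruise, Hover}.

{Return, Land, Arming, Cruise, Hover}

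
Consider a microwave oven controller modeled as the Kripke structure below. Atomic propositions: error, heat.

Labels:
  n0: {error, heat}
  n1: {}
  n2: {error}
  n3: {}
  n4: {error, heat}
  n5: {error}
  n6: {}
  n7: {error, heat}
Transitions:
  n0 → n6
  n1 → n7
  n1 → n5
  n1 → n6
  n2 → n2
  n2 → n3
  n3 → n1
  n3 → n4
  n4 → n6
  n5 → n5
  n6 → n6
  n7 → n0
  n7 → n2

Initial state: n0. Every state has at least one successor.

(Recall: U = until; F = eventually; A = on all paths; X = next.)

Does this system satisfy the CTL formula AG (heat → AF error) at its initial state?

States satisfying heat → AF error: {n0, n1, n2, n3, n4, n5, n6, n7}.
States satisfying AG (heat → AF error): {n0, n1, n2, n3, n4, n5, n6, n7}.
Every state reachable from n0 satisfies heat → AF error.
n0 ∈ Sat(AG (heat → AF error)).

Yes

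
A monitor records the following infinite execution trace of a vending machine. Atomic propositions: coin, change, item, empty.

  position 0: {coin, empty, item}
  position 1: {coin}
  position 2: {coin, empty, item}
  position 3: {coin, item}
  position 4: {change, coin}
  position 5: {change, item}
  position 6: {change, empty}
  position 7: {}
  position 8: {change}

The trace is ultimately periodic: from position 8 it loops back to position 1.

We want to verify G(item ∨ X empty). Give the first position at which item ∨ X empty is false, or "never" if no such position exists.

4

Check item ∨ X empty at each position in order: 0 ✓, 1 ✓, 2 ✓, 3 ✓.
At position 4 the labels are {change, coin} and the next position 5 has {change, item}, so item ∨ X empty is false there. This is the first violation.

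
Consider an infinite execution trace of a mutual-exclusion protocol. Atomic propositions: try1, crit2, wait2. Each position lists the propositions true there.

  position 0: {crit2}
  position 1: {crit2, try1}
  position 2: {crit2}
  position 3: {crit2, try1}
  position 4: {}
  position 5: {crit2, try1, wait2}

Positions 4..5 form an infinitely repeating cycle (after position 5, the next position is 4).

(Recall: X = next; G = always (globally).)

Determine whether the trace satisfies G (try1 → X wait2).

Violated

try1 → X wait2 must hold at every position from 0 onward. It fails at position 1, so G (try1 → X wait2) is false.
Positions where try1 holds: 1, 3, 5.
Check X wait2 at each: 1→fails, 3→fails, 5→fails.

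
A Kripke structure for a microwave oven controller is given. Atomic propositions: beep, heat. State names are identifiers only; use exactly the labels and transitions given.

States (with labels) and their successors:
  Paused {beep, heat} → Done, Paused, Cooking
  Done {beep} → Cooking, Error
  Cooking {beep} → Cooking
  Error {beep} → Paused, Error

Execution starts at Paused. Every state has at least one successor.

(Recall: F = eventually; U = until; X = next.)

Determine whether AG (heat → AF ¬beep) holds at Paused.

States satisfying heat → AF ¬beep: {Done, Cooking, Error}.
States satisfying AG (heat → AF ¬beep): {Cooking}.
Paused is reachable from Paused and violates heat → AF ¬beep, so AG fails at Paused.
Paused ∉ Sat(AG (heat → AF ¬beep)).

Does not hold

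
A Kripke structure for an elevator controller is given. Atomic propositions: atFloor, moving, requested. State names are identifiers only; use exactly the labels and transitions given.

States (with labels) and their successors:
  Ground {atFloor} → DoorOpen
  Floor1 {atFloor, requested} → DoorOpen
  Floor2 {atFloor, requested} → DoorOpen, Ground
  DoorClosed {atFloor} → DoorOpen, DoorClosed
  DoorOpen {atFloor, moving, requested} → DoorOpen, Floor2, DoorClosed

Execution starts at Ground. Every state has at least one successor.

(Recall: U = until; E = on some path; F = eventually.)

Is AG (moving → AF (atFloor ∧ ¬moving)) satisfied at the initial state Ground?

States satisfying moving → AF (atFloor ∧ ¬moving): {Ground, Floor1, Floor2, DoorClosed}.
States satisfying AG (moving → AF (atFloor ∧ ¬moving)): ∅.
DoorOpen is reachable from Ground and violates moving → AF (atFloor ∧ ¬moving), so AG fails at Ground.
Ground ∉ Sat(AG (moving → AF (atFloor ∧ ¬moving))).

Does not hold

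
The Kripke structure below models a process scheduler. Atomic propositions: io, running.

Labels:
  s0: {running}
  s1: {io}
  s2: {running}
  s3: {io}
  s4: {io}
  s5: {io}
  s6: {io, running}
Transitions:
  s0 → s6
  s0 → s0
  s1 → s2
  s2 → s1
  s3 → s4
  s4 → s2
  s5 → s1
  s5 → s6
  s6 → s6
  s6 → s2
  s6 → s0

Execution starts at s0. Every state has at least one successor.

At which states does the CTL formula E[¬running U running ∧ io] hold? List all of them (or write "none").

{s5, s6}

States satisfying ¬running: {s1, s3, s4, s5}.
States satisfying running ∧ io: {s6}.
States satisfying E[¬running U running ∧ io]: {s5, s6}.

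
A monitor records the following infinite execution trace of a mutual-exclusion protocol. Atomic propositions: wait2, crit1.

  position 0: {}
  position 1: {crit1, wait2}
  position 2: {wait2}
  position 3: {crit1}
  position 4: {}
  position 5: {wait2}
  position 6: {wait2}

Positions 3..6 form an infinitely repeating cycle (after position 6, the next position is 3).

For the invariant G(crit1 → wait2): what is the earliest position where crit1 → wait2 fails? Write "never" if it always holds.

Check crit1 → wait2 at each position in order: 0 ✓, 1 ✓, 2 ✓.
At position 3 the labels are {crit1}, so crit1 → wait2 is false there. This is the first violation.

3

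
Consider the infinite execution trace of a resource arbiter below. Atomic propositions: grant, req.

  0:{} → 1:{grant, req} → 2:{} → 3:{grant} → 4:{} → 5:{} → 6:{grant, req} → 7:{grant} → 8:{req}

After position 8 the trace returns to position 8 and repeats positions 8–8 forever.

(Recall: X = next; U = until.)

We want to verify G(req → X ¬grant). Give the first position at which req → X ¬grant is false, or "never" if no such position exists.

Check req → X ¬grant at each position in order: 0 ✓, 1 ✓, 2 ✓, 3 ✓, 4 ✓, 5 ✓.
At position 6 the labels are {grant, req} and the next position 7 has {grant}, so req → X ¬grant is false there. This is the first violation.

6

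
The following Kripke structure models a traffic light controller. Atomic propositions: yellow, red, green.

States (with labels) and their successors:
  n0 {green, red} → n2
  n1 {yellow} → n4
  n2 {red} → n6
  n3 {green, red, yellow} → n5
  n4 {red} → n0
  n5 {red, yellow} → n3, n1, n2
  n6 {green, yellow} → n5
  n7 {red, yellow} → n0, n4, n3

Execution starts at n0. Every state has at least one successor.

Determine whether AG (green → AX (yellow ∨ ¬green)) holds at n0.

States satisfying green → AX (yellow ∨ ¬green): {n0, n1, n2, n3, n4, n5, n6, n7}.
States satisfying AG (green → AX (yellow ∨ ¬green)): {n0, n1, n2, n3, n4, n5, n6, n7}.
Every state reachable from n0 satisfies green → AX (yellow ∨ ¬green).
n0 ∈ Sat(AG (green → AX (yellow ∨ ¬green))).

Yes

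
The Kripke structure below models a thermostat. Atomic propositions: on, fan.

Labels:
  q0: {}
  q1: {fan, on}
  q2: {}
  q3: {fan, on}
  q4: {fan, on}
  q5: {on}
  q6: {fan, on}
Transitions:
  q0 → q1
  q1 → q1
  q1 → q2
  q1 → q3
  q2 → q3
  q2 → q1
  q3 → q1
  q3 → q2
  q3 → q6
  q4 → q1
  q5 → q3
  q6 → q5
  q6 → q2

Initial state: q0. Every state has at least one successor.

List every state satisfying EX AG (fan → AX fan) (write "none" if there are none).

States satisfying AG (fan → AX fan): ∅.
States satisfying EX AG (fan → AX fan): ∅.

none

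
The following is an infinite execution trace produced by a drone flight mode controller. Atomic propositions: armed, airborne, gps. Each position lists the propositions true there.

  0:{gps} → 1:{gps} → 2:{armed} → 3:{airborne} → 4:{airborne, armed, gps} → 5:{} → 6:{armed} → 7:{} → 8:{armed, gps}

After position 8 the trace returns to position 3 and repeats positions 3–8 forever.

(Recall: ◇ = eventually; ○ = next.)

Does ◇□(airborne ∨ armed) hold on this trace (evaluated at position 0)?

□(airborne ∨ armed) is false at every position 0..8, so it never becomes true and ◇□(airborne ∨ armed) fails.

Violated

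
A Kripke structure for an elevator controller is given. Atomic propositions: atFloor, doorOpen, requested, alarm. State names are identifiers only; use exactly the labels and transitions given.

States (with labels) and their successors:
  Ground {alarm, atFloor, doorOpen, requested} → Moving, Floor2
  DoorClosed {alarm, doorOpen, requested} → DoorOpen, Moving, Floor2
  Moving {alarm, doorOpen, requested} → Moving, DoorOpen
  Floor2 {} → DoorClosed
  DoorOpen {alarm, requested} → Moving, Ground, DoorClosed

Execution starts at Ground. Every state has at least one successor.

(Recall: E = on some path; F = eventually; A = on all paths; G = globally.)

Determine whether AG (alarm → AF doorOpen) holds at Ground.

Holds

States satisfying alarm → AF doorOpen: {Ground, DoorClosed, Moving, Floor2, DoorOpen}.
States satisfying AG (alarm → AF doorOpen): {Ground, DoorClosed, Moving, Floor2, DoorOpen}.
Every state reachable from Ground satisfies alarm → AF doorOpen.
Ground ∈ Sat(AG (alarm → AF doorOpen)).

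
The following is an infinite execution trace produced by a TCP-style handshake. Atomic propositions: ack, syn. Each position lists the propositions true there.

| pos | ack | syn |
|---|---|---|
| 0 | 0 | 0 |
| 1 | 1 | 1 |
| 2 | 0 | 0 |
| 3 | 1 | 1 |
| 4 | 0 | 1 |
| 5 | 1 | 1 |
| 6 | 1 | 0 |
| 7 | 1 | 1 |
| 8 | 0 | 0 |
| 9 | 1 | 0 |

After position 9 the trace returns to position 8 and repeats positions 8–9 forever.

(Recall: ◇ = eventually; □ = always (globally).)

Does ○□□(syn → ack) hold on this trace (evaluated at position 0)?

The position after 0 is 1; □□(syn → ack) is false there.

No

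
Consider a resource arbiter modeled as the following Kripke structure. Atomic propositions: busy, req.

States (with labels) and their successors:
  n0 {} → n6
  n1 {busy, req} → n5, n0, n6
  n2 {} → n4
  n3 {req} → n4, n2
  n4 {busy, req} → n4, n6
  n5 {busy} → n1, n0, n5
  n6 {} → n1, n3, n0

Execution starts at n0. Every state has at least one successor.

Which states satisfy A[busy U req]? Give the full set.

States satisfying busy: {n1, n4, n5}.
States satisfying req: {n1, n3, n4}.
States satisfying A[busy U req]: {n1, n3, n4}.

{n1, n3, n4}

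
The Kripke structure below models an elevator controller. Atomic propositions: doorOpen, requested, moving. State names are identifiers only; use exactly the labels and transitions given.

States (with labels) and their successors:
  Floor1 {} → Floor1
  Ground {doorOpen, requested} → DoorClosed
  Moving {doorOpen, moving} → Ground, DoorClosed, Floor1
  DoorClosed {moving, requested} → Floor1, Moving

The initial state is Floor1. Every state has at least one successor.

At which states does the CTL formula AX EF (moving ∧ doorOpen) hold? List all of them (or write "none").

{Ground}

States satisfying EF (moving ∧ doorOpen): {Ground, Moving, DoorClosed}.
States satisfying AX EF (moving ∧ doorOpen): {Ground}.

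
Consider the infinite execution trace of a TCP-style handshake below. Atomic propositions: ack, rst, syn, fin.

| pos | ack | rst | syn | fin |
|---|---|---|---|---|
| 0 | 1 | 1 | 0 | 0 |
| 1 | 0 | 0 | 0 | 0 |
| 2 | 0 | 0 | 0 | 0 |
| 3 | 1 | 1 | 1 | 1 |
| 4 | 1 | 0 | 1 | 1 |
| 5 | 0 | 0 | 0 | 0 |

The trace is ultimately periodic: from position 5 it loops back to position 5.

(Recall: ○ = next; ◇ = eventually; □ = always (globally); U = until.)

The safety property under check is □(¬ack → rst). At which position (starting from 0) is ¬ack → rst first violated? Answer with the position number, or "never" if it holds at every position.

Check ¬ack → rst at each position in order: 0 ✓.
At position 1 the labels are {}, so ¬ack → rst is false there. This is the first violation.

1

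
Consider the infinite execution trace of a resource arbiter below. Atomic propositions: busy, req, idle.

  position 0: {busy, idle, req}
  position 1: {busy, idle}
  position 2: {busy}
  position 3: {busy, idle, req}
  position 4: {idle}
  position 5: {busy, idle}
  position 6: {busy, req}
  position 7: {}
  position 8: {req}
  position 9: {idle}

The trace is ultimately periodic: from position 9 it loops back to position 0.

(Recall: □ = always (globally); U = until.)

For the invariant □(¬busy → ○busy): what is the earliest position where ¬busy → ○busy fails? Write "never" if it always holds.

Check ¬busy → ○busy at each position in order: 0 ✓, 1 ✓, 2 ✓, 3 ✓, 4 ✓, 5 ✓, 6 ✓.
At position 7 the labels are {} and the next position 8 has {req}, so ¬busy → ○busy is false there. This is the first violation.

7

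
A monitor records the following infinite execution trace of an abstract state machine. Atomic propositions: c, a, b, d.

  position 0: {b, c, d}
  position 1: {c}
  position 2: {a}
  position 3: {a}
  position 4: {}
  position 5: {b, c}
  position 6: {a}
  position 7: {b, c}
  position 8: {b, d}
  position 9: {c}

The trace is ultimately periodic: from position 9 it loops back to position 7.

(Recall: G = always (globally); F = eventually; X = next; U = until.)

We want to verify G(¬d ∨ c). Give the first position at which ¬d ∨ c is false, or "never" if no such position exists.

8

Check ¬d ∨ c at each position in order: 0 ✓, 1 ✓, 2 ✓, 3 ✓, 4 ✓, 5 ✓, 6 ✓, 7 ✓.
At position 8 the labels are {b, d}, so ¬d ∨ c is false there. This is the first violation.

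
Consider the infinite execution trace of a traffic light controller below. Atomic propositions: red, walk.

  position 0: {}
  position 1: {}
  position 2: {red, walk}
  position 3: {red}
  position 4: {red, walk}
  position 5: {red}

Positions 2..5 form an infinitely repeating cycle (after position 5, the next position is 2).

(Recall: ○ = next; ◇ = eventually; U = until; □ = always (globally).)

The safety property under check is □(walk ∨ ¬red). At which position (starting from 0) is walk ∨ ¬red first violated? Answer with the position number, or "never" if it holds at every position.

3

Check walk ∨ ¬red at each position in order: 0 ✓, 1 ✓, 2 ✓.
At position 3 the labels are {red}, so walk ∨ ¬red is false there. This is the first violation.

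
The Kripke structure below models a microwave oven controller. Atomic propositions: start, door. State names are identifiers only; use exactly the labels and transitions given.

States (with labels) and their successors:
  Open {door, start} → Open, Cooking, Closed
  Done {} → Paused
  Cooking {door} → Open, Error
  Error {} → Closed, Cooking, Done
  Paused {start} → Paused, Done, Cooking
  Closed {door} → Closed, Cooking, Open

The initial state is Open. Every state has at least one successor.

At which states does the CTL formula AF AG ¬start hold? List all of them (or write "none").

none

States satisfying AG ¬start: ∅.
States satisfying AF AG ¬start: ∅.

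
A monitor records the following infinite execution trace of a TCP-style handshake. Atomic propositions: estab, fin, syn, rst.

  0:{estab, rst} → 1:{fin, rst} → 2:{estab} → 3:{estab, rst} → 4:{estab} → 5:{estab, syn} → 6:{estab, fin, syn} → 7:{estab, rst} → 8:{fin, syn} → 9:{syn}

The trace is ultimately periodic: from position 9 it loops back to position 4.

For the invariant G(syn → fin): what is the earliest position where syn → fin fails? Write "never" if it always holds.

5

Check syn → fin at each position in order: 0 ✓, 1 ✓, 2 ✓, 3 ✓, 4 ✓.
At position 5 the labels are {estab, syn}, so syn → fin is false there. This is the first violation.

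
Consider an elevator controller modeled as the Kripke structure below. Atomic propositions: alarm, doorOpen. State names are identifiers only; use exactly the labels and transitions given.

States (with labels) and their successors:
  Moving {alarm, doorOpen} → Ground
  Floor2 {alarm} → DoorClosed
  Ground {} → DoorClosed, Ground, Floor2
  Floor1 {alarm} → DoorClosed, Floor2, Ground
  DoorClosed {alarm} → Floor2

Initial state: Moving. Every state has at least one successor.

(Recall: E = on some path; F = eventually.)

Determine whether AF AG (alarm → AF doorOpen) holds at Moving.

States satisfying AG (alarm → AF doorOpen): ∅.
States satisfying AF AG (alarm → AF doorOpen): ∅.
There is a path from Moving along which AG (alarm → AF doorOpen) never holds.
Moving ∉ Sat(AF AG (alarm → AF doorOpen)).

Violated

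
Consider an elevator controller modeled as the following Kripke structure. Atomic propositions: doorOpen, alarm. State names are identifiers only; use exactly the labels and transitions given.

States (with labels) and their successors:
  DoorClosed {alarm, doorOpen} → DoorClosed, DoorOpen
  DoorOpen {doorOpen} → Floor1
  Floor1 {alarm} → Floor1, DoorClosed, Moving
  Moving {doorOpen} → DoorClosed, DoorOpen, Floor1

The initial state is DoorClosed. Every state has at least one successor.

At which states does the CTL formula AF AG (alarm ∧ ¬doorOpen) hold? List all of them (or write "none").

States satisfying AG (alarm ∧ ¬doorOpen): ∅.
States satisfying AF AG (alarm ∧ ¬doorOpen): ∅.

none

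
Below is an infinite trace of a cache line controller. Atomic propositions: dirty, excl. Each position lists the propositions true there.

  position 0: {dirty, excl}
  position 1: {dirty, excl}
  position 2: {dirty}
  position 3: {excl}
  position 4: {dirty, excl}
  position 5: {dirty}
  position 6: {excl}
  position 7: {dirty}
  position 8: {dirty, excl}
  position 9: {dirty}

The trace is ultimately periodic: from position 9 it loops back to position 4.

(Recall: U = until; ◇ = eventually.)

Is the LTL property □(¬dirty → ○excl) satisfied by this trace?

Does not hold

¬dirty → ○excl must hold at every position from 0 onward. It fails at position 6, so □(¬dirty → ○excl) is false.
Positions where ¬dirty holds: 3, 6.
Check ○excl at each: 3→ok, 6→fails.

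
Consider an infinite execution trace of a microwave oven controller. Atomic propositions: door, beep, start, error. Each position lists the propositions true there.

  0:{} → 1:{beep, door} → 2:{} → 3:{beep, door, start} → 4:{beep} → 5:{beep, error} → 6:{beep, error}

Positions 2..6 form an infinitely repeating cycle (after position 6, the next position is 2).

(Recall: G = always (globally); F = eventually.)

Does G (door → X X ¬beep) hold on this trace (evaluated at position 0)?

No

door → X X ¬beep must hold at every position from 0 onward. It fails at position 1, so G (door → X X ¬beep) is false.
Positions where door holds: 1, 3.
Check X X ¬beep at each: 1→fails, 3→fails.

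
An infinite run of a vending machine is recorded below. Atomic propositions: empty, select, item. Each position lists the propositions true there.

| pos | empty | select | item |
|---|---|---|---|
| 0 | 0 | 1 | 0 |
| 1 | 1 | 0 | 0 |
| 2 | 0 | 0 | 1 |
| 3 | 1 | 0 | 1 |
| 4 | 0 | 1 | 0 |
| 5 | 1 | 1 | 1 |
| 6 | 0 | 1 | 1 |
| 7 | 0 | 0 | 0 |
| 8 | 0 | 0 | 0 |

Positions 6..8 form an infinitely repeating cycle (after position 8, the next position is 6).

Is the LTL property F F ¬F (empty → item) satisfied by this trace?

F ¬F (empty → item) is false at every position 0..8, so it never becomes true and F F ¬F (empty → item) fails.

Does not hold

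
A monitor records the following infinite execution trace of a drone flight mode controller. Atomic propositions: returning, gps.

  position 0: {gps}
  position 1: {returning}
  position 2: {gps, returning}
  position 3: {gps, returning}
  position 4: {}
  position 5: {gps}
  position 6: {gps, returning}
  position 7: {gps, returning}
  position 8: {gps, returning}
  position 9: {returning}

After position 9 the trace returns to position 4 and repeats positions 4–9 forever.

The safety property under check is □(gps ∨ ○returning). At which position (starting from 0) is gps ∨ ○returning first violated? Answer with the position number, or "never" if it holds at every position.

4

Check gps ∨ ○returning at each position in order: 0 ✓, 1 ✓, 2 ✓, 3 ✓.
At position 4 the labels are {} and the next position 5 has {gps}, so gps ∨ ○returning is false there. This is the first violation.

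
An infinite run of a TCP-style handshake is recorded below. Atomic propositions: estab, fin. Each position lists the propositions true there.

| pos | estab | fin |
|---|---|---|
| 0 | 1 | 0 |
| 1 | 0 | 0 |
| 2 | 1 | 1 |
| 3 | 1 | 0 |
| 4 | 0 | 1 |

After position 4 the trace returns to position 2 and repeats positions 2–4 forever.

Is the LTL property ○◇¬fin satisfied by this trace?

Satisfied

The position after 0 is 1; ◇¬fin is true there.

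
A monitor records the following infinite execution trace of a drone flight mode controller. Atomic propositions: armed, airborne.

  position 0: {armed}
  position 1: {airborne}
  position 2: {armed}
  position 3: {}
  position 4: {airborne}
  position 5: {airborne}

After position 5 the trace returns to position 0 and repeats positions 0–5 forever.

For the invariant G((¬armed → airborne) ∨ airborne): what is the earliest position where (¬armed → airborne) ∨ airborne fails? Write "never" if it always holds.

3

Check (¬armed → airborne) ∨ airborne at each position in order: 0 ✓, 1 ✓, 2 ✓.
At position 3 the labels are {}, so (¬armed → airborne) ∨ airborne is false there. This is the first violation.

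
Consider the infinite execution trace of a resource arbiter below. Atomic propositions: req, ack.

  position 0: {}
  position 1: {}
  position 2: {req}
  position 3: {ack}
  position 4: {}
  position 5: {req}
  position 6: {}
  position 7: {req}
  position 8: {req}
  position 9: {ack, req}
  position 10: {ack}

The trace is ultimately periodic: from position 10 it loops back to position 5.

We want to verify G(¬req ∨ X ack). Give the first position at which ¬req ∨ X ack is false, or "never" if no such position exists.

Check ¬req ∨ X ack at each position in order: 0 ✓, 1 ✓, 2 ✓, 3 ✓, 4 ✓.
At position 5 the labels are {req} and the next position 6 has {}, so ¬req ∨ X ack is false there. This is the first violation.

5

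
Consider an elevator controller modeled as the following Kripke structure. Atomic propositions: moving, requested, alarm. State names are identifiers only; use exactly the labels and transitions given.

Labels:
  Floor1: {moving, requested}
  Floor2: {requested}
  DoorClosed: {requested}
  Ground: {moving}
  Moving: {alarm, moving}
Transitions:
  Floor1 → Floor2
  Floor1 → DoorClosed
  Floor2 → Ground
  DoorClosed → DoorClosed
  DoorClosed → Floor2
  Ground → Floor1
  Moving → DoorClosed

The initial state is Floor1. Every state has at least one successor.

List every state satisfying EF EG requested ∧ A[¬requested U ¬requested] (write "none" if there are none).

States satisfying EG requested: {Floor1, DoorClosed}.
States satisfying EF EG requested: {Floor1, Floor2, DoorClosed, Ground, Moving}.
States satisfying ¬requested: {Ground, Moving}.
States satisfying A[¬requested U ¬requested]: {Ground, Moving}.
States satisfying EF EG requested ∧ A[¬requested U ¬requested]: {Ground, Moving}.

{Ground, Moving}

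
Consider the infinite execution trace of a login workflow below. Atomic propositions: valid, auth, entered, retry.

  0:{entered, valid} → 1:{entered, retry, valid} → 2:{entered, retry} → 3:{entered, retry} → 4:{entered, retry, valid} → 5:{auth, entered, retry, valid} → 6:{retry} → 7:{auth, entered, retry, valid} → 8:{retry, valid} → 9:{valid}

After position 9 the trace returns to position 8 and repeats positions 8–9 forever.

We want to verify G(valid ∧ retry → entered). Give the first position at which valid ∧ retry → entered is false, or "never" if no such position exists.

Check valid ∧ retry → entered at each position in order: 0 ✓, 1 ✓, 2 ✓, 3 ✓, 4 ✓, 5 ✓, 6 ✓, 7 ✓.
At position 8 the labels are {retry, valid}, so valid ∧ retry → entered is false there. This is the first violation.

8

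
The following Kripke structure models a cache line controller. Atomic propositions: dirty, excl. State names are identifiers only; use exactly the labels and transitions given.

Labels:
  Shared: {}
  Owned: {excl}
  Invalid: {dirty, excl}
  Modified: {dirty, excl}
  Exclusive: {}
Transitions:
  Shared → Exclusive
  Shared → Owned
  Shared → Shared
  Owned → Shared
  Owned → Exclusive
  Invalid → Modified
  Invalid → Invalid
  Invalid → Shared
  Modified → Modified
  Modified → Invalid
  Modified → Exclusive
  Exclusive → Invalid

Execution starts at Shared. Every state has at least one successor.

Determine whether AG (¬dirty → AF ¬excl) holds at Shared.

States satisfying ¬dirty → AF ¬excl: {Shared, Owned, Invalid, Modified, Exclusive}.
States satisfying AG (¬dirty → AF ¬excl): {Shared, Owned, Invalid, Modified, Exclusive}.
Every state reachable from Shared satisfies ¬dirty → AF ¬excl.
Shared ∈ Sat(AG (¬dirty → AF ¬excl)).

Holds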